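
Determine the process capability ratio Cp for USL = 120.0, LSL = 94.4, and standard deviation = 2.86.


Cp = (USL - LSL) / (6 * sigma)
= (120.0 - 94.4) / (6 * 2.86)
= 25.6000 / 17.1600
= 1.4918

1.4918


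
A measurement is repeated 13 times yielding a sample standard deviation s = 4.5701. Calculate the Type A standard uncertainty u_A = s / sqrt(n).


u_A = s / sqrt(n)
u_A = 4.5701 / sqrt(13)
u_A = 4.5701 / 3.6055513
u_A = 1.2675

1.2675


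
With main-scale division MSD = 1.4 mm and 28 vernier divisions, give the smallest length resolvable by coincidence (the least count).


LC = MSD / n_div
= 1.4 / 28
= 0.0500

0.0500


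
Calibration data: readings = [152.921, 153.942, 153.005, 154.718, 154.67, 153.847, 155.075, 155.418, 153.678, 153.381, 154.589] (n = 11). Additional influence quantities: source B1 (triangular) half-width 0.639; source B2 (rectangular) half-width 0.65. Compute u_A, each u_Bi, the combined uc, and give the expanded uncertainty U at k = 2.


mean = (152.921 + 153.942 + 153.005 + 154.718 + 154.67 + 153.847 + 155.075 + 155.418 + 153.678 + 153.381 + 154.589) / 11 = 154.1130909
s = sqrt(sum((x - mean)^2)/(n-1)) = 0.83695238
u_A = s / sqrt(n) = 0.83695238 / sqrt(11) = 0.25235064
u_B1 = 0.639 / sqrt(6) = 0.26087066
u_B2 = 0.65 / sqrt(3) = 0.37527767
uc = sqrt(0.25235064^2 + 0.26087066^2 + 0.37527767^2) = 0.52208014
U = k * uc = 2 * 0.52208014
U = 1.0442

1.0442


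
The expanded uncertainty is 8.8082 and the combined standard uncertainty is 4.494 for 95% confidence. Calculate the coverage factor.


k = U / uc
k = 8.8082 / 4.494
k = 1.96

1.96


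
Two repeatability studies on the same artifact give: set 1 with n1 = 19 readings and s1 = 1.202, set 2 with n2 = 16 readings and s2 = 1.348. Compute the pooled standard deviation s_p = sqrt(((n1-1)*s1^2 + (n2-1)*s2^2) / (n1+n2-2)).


s_p = sqrt(((n1-1)*s1^2 + (n2-1)*s2^2) / (n1+n2-2))
numerator = (19-1)*1.202^2 + (16-1)*1.348^2 = 26.006472 + 27.25656 = 53.263032
denominator = 19 + 16 - 2 = 33
s_p^2 = 53.263032 / 33 = 1.6140313
s_p = sqrt(1.6140313) = 1.2704

1.2704


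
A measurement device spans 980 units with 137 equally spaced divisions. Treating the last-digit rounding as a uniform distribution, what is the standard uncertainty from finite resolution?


resolution = range / divisions
resolution = 980 / 137 = 7.1532847
u_res = resolution / (2*sqrt(3))
u_res = 7.1532847 / 3.4641016
u_res = 2.0650

2.0650


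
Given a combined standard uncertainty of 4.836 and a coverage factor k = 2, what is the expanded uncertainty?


U = k * uc
U = 2 * 4.836
U = 9.6720

9.6720


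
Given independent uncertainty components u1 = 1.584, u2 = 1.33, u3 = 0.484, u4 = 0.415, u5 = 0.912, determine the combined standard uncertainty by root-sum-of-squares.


uc = sqrt(1.584^2 + 1.33^2 + 0.484^2 + 0.415^2 + 0.912^2)
uc = sqrt(5.516181)
uc = 2.3487

2.3487


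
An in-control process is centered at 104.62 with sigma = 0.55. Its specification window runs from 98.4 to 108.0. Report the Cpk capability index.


Cpu = (USL - mean) / (3*sigma) = (108.0 - 104.62) / (3*0.55) = 2.0485
Cpl = (mean - LSL) / (3*sigma) = (104.62 - 98.4) / (3*0.55) = 3.7697
Cpk = min(Cpu, Cpl) = 2.0485

2.0485


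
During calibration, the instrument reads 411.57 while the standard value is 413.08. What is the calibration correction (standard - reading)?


Correction = standard - reading
= 413.08 - 411.57
= 1.5100

1.5100


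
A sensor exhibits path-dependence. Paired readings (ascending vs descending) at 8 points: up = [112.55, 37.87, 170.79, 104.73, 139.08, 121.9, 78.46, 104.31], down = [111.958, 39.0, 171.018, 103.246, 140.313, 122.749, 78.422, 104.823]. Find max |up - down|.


|112.55 - 111.958| = 0.5920
|37.87 - 39.0| = 1.1300
|170.79 - 171.018| = 0.2280
|104.73 - 103.246| = 1.4840
|139.08 - 140.313| = 1.2330
|121.9 - 122.749| = 0.8490
|78.46 - 78.422| = 0.0380
|104.31 - 104.823| = 0.5130
hysteresis = max(diffs) = 1.4840

1.4840


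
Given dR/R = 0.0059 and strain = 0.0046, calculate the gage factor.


GF = (dR/R) / epsilon
= 0.0059 / 0.0046
= 1.2826

1.2826


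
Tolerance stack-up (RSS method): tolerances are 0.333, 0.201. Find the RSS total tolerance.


RSS = sqrt(0.333^2 + 0.201^2)
= sqrt(0.15129)
= 0.3890

0.3890


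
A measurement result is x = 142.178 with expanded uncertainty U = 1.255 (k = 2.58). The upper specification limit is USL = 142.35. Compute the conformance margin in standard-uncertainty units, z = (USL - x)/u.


u = U / k = 1.255 / 2.58 = 0.48643411
margin = |USL - x| = |142.35 - 142.178| = 0.172
z = margin / u = 0.172 / 0.48643411
z = 0.3536

0.3536


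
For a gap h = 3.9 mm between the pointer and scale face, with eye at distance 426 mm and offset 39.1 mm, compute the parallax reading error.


error = h * offset / d
= 3.9 * 39.1 / 426
= 0.3580

0.3580


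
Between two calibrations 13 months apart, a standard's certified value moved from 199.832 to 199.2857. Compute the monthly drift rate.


rate = (v2 - v1) / months
= (199.2857 - 199.832) / 13
= -0.5463 / 13
= -0.0420

-0.0420


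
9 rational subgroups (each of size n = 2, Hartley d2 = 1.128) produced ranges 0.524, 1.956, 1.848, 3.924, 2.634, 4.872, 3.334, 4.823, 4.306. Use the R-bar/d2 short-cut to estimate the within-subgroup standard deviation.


R_bar = (0.524 + 1.956 + 1.848 + 3.924 + 2.634 + 4.872 + 3.334 + 4.823 + 4.306) / 9
R_bar = 28.221 / 9 = 3.1356667
sigma_hat = R_bar / d2 = 3.1356667 / 1.128 = 2.7798

2.7798


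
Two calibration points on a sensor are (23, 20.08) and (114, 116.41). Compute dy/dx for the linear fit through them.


slope = (y2 - y1) / (x2 - x1)
= (116.41 - 20.08) / (114 - 23)
= 96.3300 / 91
= 1.0586

1.0586


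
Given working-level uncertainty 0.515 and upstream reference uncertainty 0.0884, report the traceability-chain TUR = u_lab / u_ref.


TUR = u_lab / u_ref
= 0.515 / 0.0884
= 5.8258

5.8258


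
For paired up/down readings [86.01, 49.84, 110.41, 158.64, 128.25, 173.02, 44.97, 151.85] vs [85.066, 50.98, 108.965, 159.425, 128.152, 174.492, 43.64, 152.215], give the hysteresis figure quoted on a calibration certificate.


|86.01 - 85.066| = 0.9440
|49.84 - 50.98| = 1.1400
|110.41 - 108.965| = 1.4450
|158.64 - 159.425| = 0.7850
|128.25 - 128.152| = 0.0980
|173.02 - 174.492| = 1.4720
|44.97 - 43.64| = 1.3300
|151.85 - 152.215| = 0.3650
hysteresis = max(diffs) = 1.4720

1.4720


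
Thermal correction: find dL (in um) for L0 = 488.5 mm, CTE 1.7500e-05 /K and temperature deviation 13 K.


dL = L * alpha * dT
= 488.5 * 1.7500e-05 * 13
= 0.1111337 mm
dL_um = 0.1111337 * 1000 = 111.1337 um

111.1337


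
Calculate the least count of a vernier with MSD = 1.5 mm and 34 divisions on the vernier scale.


LC = MSD / n_div
= 1.5 / 34
= 0.0441

0.0441


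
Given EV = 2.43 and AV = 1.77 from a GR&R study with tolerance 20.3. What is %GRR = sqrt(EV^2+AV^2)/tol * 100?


GRR = sqrt(EV^2 + AV^2) = sqrt(2.43^2 + 1.77^2) = 3.0062934
%GRR = GRR / tol * 100 = 3.0062934 / 20.3 * 100
%GRR = 14.8093

14.8093


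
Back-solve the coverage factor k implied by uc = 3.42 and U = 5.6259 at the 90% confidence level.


k = U / uc
k = 5.6259 / 3.42
k = 1.645

1.645


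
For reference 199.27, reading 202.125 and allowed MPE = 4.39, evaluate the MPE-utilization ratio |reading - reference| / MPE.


e = indication - reference = 202.125 - 199.27 = 2.8550
|e| = 2.8550
ratio = |e| / MPE = 2.8550 / 4.39
ratio = 0.6503

0.6503


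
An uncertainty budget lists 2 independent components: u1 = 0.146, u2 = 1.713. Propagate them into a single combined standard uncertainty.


uc = sqrt(0.146^2 + 1.713^2)
uc = sqrt(2.955685)
uc = 1.7192

1.7192


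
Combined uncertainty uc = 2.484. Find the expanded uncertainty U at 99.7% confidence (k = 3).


U = k * uc
U = 3 * 2.484
U = 7.4520

7.4520


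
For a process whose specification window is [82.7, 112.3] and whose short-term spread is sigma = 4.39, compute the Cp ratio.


Cp = (USL - LSL) / (6 * sigma)
= (112.3 - 82.7) / (6 * 4.39)
= 29.6000 / 26.3400
= 1.1238

1.1238


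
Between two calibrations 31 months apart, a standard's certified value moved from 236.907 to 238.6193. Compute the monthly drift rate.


rate = (v2 - v1) / months
= (238.6193 - 236.907) / 31
= 1.7123 / 31
= 0.0552

0.0552


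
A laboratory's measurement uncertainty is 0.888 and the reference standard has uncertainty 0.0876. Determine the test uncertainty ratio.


TUR = u_lab / u_ref
= 0.888 / 0.0876
= 10.1370

10.1370


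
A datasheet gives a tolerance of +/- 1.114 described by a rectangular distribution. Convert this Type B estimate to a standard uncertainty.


u_B = half_width / sqrt(3)
u_B = 1.114 / 1.7320508
u_B = 0.6432

0.6432


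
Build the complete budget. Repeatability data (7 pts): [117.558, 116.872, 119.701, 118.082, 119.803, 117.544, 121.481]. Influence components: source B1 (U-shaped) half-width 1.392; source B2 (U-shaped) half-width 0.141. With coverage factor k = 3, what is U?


mean = (117.558 + 116.872 + 119.701 + 118.082 + 119.803 + 117.544 + 121.481) / 7 = 118.7201429
s = sqrt(sum((x - mean)^2)/(n-1)) = 1.6489259
u_A = s / sqrt(n) = 1.6489259 / sqrt(7) = 0.62323541
u_B1 = 1.392 / sqrt(2) = 0.98429264
u_B2 = 0.141 / sqrt(2) = 0.099702056
uc = sqrt(0.62323541^2 + 0.98429264^2 + 0.099702056^2) = 1.1692711
U = k * uc = 3 * 1.1692711
U = 3.5078

3.5078


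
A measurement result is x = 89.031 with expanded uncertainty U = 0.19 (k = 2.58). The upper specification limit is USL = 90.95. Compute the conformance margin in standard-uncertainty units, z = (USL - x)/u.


u = U / k = 0.19 / 2.58 = 0.073643411
margin = |USL - x| = |90.95 - 89.031| = 1.919
z = margin / u = 1.919 / 0.073643411
z = 26.0580

26.0580


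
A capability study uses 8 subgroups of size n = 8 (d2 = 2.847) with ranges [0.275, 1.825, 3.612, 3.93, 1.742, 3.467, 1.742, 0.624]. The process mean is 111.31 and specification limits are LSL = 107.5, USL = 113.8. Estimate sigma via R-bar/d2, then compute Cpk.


R_bar = (0.275 + 1.825 + 3.612 + 3.93 + 1.742 + 3.467 + 1.742 + 0.624) / 8 = 2.152125
sigma = R_bar / d2 = 2.152125 / 2.847 = 0.75592729
Cp = (USL - LSL)/(6*sigma) = (113.8 - 107.5)/(6*0.75592729) = 1.3890
Cpu = (113.8 - 111.31)/(3*0.75592729) = 1.0980
Cpl = (111.31 - 107.5)/(3*0.75592729) = 1.6801
Cpk = min(Cpu, Cpl) = 1.0980

1.0980


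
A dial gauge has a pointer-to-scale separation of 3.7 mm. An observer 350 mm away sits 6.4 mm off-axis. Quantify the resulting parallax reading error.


error = h * offset / d
= 3.7 * 6.4 / 350
= 0.0677

0.0677


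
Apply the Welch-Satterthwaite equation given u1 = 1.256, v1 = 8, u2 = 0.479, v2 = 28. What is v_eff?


uc = sqrt(u1^2 + u2^2) = sqrt(1.256^2 + 0.479^2) = 1.3442384
v_eff = uc^4 / (u1^4/v1 + u2^4/v2)
= 1.3442384^4 / (1.256^4/8 + 0.479^4/28)
= 3.2651654 / 0.31295759
v_eff = 10.4333

10.4333


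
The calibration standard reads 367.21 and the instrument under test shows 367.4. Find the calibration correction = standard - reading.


Correction = standard - reading
= 367.21 - 367.4
= -0.1900

-0.1900


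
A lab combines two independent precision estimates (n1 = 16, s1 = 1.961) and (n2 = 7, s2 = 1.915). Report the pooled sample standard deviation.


s_p = sqrt(((n1-1)*s1^2 + (n2-1)*s2^2) / (n1+n2-2))
numerator = (16-1)*1.961^2 + (7-1)*1.915^2 = 57.682815 + 22.00335 = 79.686165
denominator = 16 + 7 - 2 = 21
s_p^2 = 79.686165 / 21 = 3.7945793
s_p = sqrt(3.7945793) = 1.9480

1.9480


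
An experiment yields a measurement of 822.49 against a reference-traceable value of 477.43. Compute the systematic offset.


Systematic error = measured - true
= 822.49 - 477.43
= 345.0600

345.0600


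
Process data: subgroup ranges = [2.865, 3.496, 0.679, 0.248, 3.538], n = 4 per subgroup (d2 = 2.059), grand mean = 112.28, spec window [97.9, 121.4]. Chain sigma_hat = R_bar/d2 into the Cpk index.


R_bar = (2.865 + 3.496 + 0.679 + 0.248 + 3.538) / 5 = 2.1652
sigma = R_bar / d2 = 2.1652 / 2.059 = 1.0515784
Cp = (USL - LSL)/(6*sigma) = (121.4 - 97.9)/(6*1.0515784) = 3.7246
Cpu = (121.4 - 112.28)/(3*1.0515784) = 2.8909
Cpl = (112.28 - 97.9)/(3*1.0515784) = 4.5582
Cpk = min(Cpu, Cpl) = 2.8909

2.8909


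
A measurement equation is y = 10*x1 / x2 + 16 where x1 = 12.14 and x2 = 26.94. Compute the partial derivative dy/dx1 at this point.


y = 10*x1 / x2 + 16
dy/dx1 = 10/x2
Evaluate at x2 = 26.94: c1 = 10 / 26.94
c1 = 0.3712

0.3712


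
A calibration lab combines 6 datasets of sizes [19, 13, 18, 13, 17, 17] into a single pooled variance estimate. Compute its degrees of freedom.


nu = sum_i (n_i - 1)
nu = ((19 - 1) + (13 - 1) + (18 - 1) + (13 - 1) + (17 - 1) + (17 - 1))
nu = 18 + 12 + 17 + 12 + 16 + 16
nu = 91

91


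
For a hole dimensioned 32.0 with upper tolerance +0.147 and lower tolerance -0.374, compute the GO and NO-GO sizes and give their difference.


GO = nominal - lower_tol (smallest hole = maximum material condition)
GO = 32.0 - 0.374 = 31.626
NO-GO = nominal + upper_tol (largest hole = least material condition)
NO-GO = 32.0 + 0.147 = 32.147
spread = NO-GO - GO = 32.147 - 31.626 = 0.5210

0.5210


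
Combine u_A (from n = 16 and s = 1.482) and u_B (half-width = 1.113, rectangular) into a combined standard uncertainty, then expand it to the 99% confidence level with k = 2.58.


u_A = s / sqrt(n) = 1.482 / sqrt(16) = 0.3705
u_B = half_width / sqrt(3) = 1.113 / sqrt(3) = 0.64259085
uc = sqrt(u_A^2 + u_B^2) = sqrt(0.3705^2 + 0.64259085^2) = 0.74175013
U = k * uc = 2.58 * 0.74175013
U = 1.9137

1.9137


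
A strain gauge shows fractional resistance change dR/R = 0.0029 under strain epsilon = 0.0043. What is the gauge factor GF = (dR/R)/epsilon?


GF = (dR/R) / epsilon
= 0.0029 / 0.0043
= 0.6744

0.6744


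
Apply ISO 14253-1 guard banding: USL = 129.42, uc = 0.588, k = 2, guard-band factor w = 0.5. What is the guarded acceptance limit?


U = k * uc = 2 * 0.588 = 1.176
guard band g = w * U = 0.5 * 1.176 = 0.588
AL = USL - g = 129.42 - 0.588
AL = 128.8320

128.8320


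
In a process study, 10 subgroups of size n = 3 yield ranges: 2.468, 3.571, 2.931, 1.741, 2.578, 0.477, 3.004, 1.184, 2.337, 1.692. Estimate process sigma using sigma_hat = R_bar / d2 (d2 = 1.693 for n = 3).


R_bar = (2.468 + 3.571 + 2.931 + 1.741 + 2.578 + 0.477 + 3.004 + 1.184 + 2.337 + 1.692) / 10
R_bar = 21.983 / 10 = 2.1983
sigma_hat = R_bar / d2 = 2.1983 / 1.693 = 1.2985

1.2985


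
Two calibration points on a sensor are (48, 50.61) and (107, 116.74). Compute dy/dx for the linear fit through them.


slope = (y2 - y1) / (x2 - x1)
= (116.74 - 50.61) / (107 - 48)
= 66.1300 / 59
= 1.1208

1.1208


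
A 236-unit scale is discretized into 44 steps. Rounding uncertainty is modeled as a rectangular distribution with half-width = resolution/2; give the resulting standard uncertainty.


resolution = range / divisions
resolution = 236 / 44 = 5.3636364
u_res = resolution / (2*sqrt(3))
u_res = 5.3636364 / 3.4641016
u_res = 1.5483

1.5483


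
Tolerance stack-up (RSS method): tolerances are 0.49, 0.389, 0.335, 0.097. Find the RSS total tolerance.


RSS = sqrt(0.49^2 + 0.389^2 + 0.335^2 + 0.097^2)
= sqrt(0.513055)
= 0.7163

0.7163


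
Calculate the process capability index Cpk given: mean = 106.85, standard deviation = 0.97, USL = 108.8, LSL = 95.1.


Cpu = (USL - mean) / (3*sigma) = (108.8 - 106.85) / (3*0.97) = 0.6701
Cpl = (mean - LSL) / (3*sigma) = (106.85 - 95.1) / (3*0.97) = 4.0378
Cpk = min(Cpu, Cpl) = 0.6701

0.6701


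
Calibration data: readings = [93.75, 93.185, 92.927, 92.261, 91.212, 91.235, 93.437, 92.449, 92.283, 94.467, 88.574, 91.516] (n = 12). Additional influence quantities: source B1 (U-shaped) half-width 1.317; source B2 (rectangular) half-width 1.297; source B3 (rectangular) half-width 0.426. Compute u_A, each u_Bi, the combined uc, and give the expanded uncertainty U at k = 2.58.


mean = (93.75 + 93.185 + 92.927 + 92.261 + 91.212 + 91.235 + 93.437 + 92.449 + 92.283 + 94.467 + 88.574 + 91.516) / 12 = 92.27466667
s = sqrt(sum((x - mean)^2)/(n-1)) = 1.5403519
u_A = s / sqrt(n) = 1.5403519 / sqrt(12) = 0.44466129
u_B1 = 1.317 / sqrt(2) = 0.93125963
u_B2 = 1.297 / sqrt(3) = 0.7488233
u_B3 = 0.426 / sqrt(3) = 0.24595121
uc = sqrt(0.44466129^2 + 0.93125963^2 + 0.7488233^2 + 0.24595121^2) = 1.2985363
U = k * uc = 2.58 * 1.2985363
U = 3.3502

3.3502


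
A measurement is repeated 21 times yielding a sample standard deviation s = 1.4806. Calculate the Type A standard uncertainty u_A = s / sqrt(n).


u_A = s / sqrt(n)
u_A = 1.4806 / sqrt(21)
u_A = 1.4806 / 4.5825757
u_A = 0.3231

0.3231


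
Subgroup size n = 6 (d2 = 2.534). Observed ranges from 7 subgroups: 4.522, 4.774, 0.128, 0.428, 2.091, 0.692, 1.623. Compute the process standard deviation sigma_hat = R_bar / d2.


R_bar = (4.522 + 4.774 + 0.128 + 0.428 + 2.091 + 0.692 + 1.623) / 7
R_bar = 14.258 / 7 = 2.0368571
sigma_hat = R_bar / d2 = 2.0368571 / 2.534 = 0.8038

0.8038


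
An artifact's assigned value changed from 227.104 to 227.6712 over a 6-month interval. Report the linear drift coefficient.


rate = (v2 - v1) / months
= (227.6712 - 227.104) / 6
= 0.5672 / 6
= 0.0945

0.0945


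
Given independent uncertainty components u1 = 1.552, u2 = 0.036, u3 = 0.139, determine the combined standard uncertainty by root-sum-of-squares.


uc = sqrt(1.552^2 + 0.036^2 + 0.139^2)
uc = sqrt(2.429321)
uc = 1.5586

1.5586


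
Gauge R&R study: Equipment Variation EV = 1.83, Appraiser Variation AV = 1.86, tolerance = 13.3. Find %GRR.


GRR = sqrt(EV^2 + AV^2) = sqrt(1.83^2 + 1.86^2) = 2.6093103
%GRR = GRR / tol * 100 = 2.6093103 / 13.3 * 100
%GRR = 19.6189

19.6189


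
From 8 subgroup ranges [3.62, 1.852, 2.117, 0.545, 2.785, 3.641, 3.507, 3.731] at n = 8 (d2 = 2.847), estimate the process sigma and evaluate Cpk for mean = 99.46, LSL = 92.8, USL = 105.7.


R_bar = (3.62 + 1.852 + 2.117 + 0.545 + 2.785 + 3.641 + 3.507 + 3.731) / 8 = 2.72475
sigma = R_bar / d2 = 2.72475 / 2.847 = 0.95706006
Cp = (USL - LSL)/(6*sigma) = (105.7 - 92.8)/(6*0.95706006) = 2.2465
Cpu = (105.7 - 99.46)/(3*0.95706006) = 2.1733
Cpl = (99.46 - 92.8)/(3*0.95706006) = 2.3196
Cpk = min(Cpu, Cpl) = 2.1733

2.1733


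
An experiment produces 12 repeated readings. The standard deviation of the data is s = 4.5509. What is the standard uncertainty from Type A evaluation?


u_A = s / sqrt(n)
u_A = 4.5509 / sqrt(12)
u_A = 4.5509 / 3.4641016
u_A = 1.3137

1.3137


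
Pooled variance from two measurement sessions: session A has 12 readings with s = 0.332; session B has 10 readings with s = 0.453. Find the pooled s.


s_p = sqrt(((n1-1)*s1^2 + (n2-1)*s2^2) / (n1+n2-2))
numerator = (12-1)*0.332^2 + (10-1)*0.453^2 = 1.212464 + 1.846881 = 3.059345
denominator = 12 + 10 - 2 = 20
s_p^2 = 3.059345 / 20 = 0.15296725
s_p = sqrt(0.15296725) = 0.3911

0.3911


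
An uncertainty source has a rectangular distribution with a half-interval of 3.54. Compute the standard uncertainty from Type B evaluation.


u_B = half_width / sqrt(3)
u_B = 3.54 / 1.7320508
u_B = 2.0438

2.0438


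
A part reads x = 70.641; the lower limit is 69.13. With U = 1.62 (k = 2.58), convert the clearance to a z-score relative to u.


u = U / k = 1.62 / 2.58 = 0.62790698
margin = |LSL - x| = |69.13 - 70.641| = 1.511
z = margin / u = 1.511 / 0.62790698
z = 2.4064

2.4064


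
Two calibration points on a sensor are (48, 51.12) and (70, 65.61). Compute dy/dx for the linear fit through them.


slope = (y2 - y1) / (x2 - x1)
= (65.61 - 51.12) / (70 - 48)
= 14.4900 / 22
= 0.6586

0.6586


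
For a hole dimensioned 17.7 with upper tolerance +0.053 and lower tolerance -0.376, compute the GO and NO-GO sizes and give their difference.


GO = nominal - lower_tol (smallest hole = maximum material condition)
GO = 17.7 - 0.376 = 17.324
NO-GO = nominal + upper_tol (largest hole = least material condition)
NO-GO = 17.7 + 0.053 = 17.753
spread = NO-GO - GO = 17.753 - 17.324 = 0.4290

0.4290


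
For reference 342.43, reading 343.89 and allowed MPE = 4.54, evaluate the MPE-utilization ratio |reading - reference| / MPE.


e = indication - reference = 343.89 - 342.43 = 1.4600
|e| = 1.4600
ratio = |e| / MPE = 1.4600 / 4.54
ratio = 0.3216

0.3216


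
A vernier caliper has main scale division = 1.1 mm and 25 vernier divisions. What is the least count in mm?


LC = MSD / n_div
= 1.1 / 25
= 0.0440

0.0440


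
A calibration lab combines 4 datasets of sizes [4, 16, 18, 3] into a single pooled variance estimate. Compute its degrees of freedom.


nu = sum_i (n_i - 1)
nu = ((4 - 1) + (16 - 1) + (18 - 1) + (3 - 1))
nu = 3 + 15 + 17 + 2
nu = 37

37


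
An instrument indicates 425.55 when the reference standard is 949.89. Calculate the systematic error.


Systematic error = measured - true
= 425.55 - 949.89
= -524.3400

-524.3400


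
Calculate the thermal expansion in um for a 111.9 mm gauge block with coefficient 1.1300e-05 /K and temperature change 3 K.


dL = L * alpha * dT
= 111.9 * 1.1300e-05 * 3
= 0.0037934 mm
dL_um = 0.0037934 * 1000 = 3.7934 um

3.7934


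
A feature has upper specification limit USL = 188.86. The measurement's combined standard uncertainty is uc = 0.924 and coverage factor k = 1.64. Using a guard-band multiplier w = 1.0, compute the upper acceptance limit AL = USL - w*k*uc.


U = k * uc = 1.64 * 0.924 = 1.51536
guard band g = w * U = 1.0 * 1.51536 = 1.51536
AL = USL - g = 188.86 - 1.51536
AL = 187.3446

187.3446


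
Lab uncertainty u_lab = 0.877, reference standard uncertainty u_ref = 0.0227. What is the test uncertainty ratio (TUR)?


TUR = u_lab / u_ref
= 0.877 / 0.0227
= 38.6344

38.6344


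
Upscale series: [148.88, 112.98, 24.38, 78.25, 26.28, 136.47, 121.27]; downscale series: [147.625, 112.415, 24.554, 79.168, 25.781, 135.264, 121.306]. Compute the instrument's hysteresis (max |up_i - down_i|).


|148.88 - 147.625| = 1.2550
|112.98 - 112.415| = 0.5650
|24.38 - 24.554| = 0.1740
|78.25 - 79.168| = 0.9180
|26.28 - 25.781| = 0.4990
|136.47 - 135.264| = 1.2060
|121.27 - 121.306| = 0.0360
hysteresis = max(diffs) = 1.2550

1.2550


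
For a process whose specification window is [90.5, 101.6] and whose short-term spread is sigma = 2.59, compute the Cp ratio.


Cp = (USL - LSL) / (6 * sigma)
= (101.6 - 90.5) / (6 * 2.59)
= 11.1000 / 15.5400
= 0.7143

0.7143


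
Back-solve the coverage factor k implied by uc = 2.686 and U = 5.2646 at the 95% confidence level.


k = U / uc
k = 5.2646 / 2.686
k = 1.96

1.96


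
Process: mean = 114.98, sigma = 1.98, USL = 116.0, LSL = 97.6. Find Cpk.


Cpu = (USL - mean) / (3*sigma) = (116.0 - 114.98) / (3*1.98) = 0.1717
Cpl = (mean - LSL) / (3*sigma) = (114.98 - 97.6) / (3*1.98) = 2.9259
Cpk = min(Cpu, Cpl) = 0.1717

0.1717


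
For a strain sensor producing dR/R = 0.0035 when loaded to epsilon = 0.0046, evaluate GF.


GF = (dR/R) / epsilon
= 0.0035 / 0.0046
= 0.7609

0.7609


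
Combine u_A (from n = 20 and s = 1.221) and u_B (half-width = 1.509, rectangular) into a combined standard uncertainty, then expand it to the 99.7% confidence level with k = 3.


u_A = s / sqrt(n) = 1.221 / sqrt(20) = 0.2730239
u_B = half_width / sqrt(3) = 1.509 / sqrt(3) = 0.87122156
uc = sqrt(u_A^2 + u_B^2) = sqrt(0.2730239^2 + 0.87122156^2) = 0.91300003
U = k * uc = 3 * 0.91300003
U = 2.7390

2.7390


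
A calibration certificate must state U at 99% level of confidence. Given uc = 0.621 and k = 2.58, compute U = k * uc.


U = k * uc
U = 2.58 * 0.621
U = 1.6022

1.6022


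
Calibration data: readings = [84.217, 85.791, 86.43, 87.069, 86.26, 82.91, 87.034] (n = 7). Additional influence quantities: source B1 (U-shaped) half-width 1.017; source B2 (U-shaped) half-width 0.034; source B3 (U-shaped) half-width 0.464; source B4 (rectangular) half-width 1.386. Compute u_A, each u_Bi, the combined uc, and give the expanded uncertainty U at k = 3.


mean = (84.217 + 85.791 + 86.43 + 87.069 + 86.26 + 82.91 + 87.034) / 7 = 85.673
s = sqrt(sum((x - mean)^2)/(n-1)) = 1.5538546
u_A = s / sqrt(n) = 1.5538546 / sqrt(7) = 0.58730184
u_B1 = 1.017 / sqrt(2) = 0.7191276
u_B2 = 0.034 / sqrt(2) = 0.024041631
u_B3 = 0.464 / sqrt(2) = 0.32809755
u_B4 = 1.386 / sqrt(3) = 0.80020747
uc = sqrt(0.58730184^2 + 0.7191276^2 + 0.024041631^2 + 0.32809755^2 + 0.80020747^2) = 1.2691044
U = k * uc = 3 * 1.2691044
U = 3.8073

3.8073


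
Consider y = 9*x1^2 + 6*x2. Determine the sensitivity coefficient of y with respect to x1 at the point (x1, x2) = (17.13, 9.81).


y = 9*x1^2 + 6*x2
dy/dx1 = 2*9*x1
Evaluate at x1 = 17.13: c1 = 18 * 17.13
c1 = 308.3400

308.3400


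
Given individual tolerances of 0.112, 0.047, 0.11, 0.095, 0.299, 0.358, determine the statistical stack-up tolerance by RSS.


RSS = sqrt(0.112^2 + 0.047^2 + 0.11^2 + 0.095^2 + 0.299^2 + 0.358^2)
= sqrt(0.253443)
= 0.5034

0.5034


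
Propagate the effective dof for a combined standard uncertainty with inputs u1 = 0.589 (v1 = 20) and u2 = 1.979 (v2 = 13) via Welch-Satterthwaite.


uc = sqrt(u1^2 + u2^2) = sqrt(0.589^2 + 1.979^2) = 2.064791
v_eff = uc^4 / (u1^4/v1 + u2^4/v2)
= 2.064791^4 / (0.589^4/20 + 1.979^4/13)
= 18.176254 / 1.1859031
v_eff = 15.3269

15.3269


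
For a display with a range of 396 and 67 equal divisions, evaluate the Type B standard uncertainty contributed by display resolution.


resolution = range / divisions
resolution = 396 / 67 = 5.9104478
u_res = resolution / (2*sqrt(3))
u_res = 5.9104478 / 3.4641016
u_res = 1.7062

1.7062


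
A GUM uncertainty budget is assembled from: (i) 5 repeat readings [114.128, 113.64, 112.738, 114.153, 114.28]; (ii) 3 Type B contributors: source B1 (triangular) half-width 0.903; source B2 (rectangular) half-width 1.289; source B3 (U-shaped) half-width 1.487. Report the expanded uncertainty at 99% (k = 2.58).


mean = (114.128 + 113.64 + 112.738 + 114.153 + 114.28) / 5 = 113.7878
s = sqrt(sum((x - mean)^2)/(n-1)) = 0.63547085
u_A = s / sqrt(n) = 0.63547085 / sqrt(5) = 0.2841912
u_B1 = 0.903 / sqrt(6) = 0.36864821
u_B2 = 1.289 / sqrt(3) = 0.7442045
u_B3 = 1.487 / sqrt(2) = 1.0514678
uc = sqrt(0.2841912^2 + 0.36864821^2 + 0.7442045^2 + 1.0514678^2) = 1.3697047
U = k * uc = 2.58 * 1.3697047
U = 3.5338

3.5338


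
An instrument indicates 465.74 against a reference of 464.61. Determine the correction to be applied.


Correction = standard - reading
= 464.61 - 465.74
= -1.1300

-1.1300


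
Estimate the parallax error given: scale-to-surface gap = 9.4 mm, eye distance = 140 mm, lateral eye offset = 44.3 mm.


error = h * offset / d
= 9.4 * 44.3 / 140
= 2.9744

2.9744


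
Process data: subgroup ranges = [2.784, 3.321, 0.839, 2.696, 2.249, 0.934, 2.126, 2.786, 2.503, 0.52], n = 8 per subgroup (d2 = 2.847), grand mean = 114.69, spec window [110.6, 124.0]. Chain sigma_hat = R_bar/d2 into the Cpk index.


R_bar = (2.784 + 3.321 + 0.839 + 2.696 + 2.249 + 0.934 + 2.126 + 2.786 + 2.503 + 0.52) / 10 = 2.0758
sigma = R_bar / d2 = 2.0758 / 2.847 = 0.72911837
Cp = (USL - LSL)/(6*sigma) = (124.0 - 110.6)/(6*0.72911837) = 3.0631
Cpu = (124.0 - 114.69)/(3*0.72911837) = 4.2563
Cpl = (114.69 - 110.6)/(3*0.72911837) = 1.8698
Cpk = min(Cpu, Cpl) = 1.8698

1.8698


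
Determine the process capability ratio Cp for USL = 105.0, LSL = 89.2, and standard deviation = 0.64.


Cp = (USL - LSL) / (6 * sigma)
= (105.0 - 89.2) / (6 * 0.64)
= 15.8000 / 3.8400
= 4.1146

4.1146


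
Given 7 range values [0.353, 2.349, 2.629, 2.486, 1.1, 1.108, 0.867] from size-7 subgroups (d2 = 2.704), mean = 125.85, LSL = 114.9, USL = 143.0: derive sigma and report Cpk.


R_bar = (0.353 + 2.349 + 2.629 + 2.486 + 1.1 + 1.108 + 0.867) / 7 = 1.556
sigma = R_bar / d2 = 1.556 / 2.704 = 0.57544379
Cp = (USL - LSL)/(6*sigma) = (143.0 - 114.9)/(6*0.57544379) = 8.1386
Cpu = (143.0 - 125.85)/(3*0.57544379) = 9.9344
Cpl = (125.85 - 114.9)/(3*0.57544379) = 6.3429
Cpk = min(Cpu, Cpl) = 6.3429

6.3429


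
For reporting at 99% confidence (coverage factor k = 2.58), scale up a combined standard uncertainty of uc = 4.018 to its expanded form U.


U = k * uc
U = 2.58 * 4.018
U = 10.3664

10.3664


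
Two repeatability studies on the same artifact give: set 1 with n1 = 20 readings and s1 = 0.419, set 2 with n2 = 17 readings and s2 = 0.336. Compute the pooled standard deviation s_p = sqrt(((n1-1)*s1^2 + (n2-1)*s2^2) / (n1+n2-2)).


s_p = sqrt(((n1-1)*s1^2 + (n2-1)*s2^2) / (n1+n2-2))
numerator = (20-1)*0.419^2 + (17-1)*0.336^2 = 3.335659 + 1.806336 = 5.141995
denominator = 20 + 17 - 2 = 35
s_p^2 = 5.141995 / 35 = 0.14691414
s_p = sqrt(0.14691414) = 0.3833

0.3833


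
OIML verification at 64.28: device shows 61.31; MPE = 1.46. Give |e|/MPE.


e = indication - reference = 61.31 - 64.28 = -2.9700
|e| = 2.9700
ratio = |e| / MPE = 2.9700 / 1.46
ratio = 2.0342

2.0342


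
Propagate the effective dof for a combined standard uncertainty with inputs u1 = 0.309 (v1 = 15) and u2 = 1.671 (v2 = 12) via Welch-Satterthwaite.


uc = sqrt(u1^2 + u2^2) = sqrt(0.309^2 + 1.671^2) = 1.6993299
v_eff = uc^4 / (u1^4/v1 + u2^4/v2)
= 1.6993299^4 / (0.309^4/15 + 1.671^4/12)
= 8.338939 / 0.65032526
v_eff = 12.8227

12.8227


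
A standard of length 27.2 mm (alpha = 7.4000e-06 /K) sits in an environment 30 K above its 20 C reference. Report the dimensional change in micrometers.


dL = L * alpha * dT
= 27.2 * 7.4000e-06 * 30
= 0.0060384 mm
dL_um = 0.0060384 * 1000 = 6.0384 um

6.0384


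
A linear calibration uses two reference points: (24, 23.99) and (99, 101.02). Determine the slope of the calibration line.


slope = (y2 - y1) / (x2 - x1)
= (101.02 - 23.99) / (99 - 24)
= 77.0300 / 75
= 1.0271

1.0271


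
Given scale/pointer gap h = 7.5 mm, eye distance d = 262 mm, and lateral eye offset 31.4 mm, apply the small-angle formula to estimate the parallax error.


error = h * offset / d
= 7.5 * 31.4 / 262
= 0.8989

0.8989


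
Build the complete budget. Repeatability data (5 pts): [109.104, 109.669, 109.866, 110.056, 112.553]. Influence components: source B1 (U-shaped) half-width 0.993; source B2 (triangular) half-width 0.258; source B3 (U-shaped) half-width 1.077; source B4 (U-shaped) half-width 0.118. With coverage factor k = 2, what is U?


mean = (109.104 + 109.669 + 109.866 + 110.056 + 112.553) / 5 = 110.2496
s = sqrt(sum((x - mean)^2)/(n-1)) = 1.3360181
u_A = s / sqrt(n) = 1.3360181 / sqrt(5) = 0.59748546
u_B1 = 0.993 / sqrt(2) = 0.70215703
u_B2 = 0.258 / sqrt(6) = 0.10532806
u_B3 = 1.077 / sqrt(2) = 0.761554
u_B4 = 0.118 / sqrt(2) = 0.0834386
uc = sqrt(0.59748546^2 + 0.70215703^2 + 0.10532806^2 + 0.761554^2 + 0.0834386^2) = 1.2033428
U = k * uc = 2 * 1.2033428
U = 2.4067

2.4067


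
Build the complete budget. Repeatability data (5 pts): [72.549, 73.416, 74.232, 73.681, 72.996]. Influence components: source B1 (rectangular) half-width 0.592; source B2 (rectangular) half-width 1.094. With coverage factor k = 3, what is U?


mean = (72.549 + 73.416 + 74.232 + 73.681 + 72.996) / 5 = 73.3748
s = sqrt(sum((x - mean)^2)/(n-1)) = 0.64336669
u_A = s / sqrt(n) = 0.64336669 / sqrt(5) = 0.28772233
u_B1 = 0.592 / sqrt(3) = 0.34179136
u_B2 = 1.094 / sqrt(3) = 0.63162119
uc = sqrt(0.28772233^2 + 0.34179136^2 + 0.63162119^2) = 0.77366065
U = k * uc = 3 * 0.77366065
U = 2.3210

2.3210


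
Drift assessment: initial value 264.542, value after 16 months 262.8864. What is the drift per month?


rate = (v2 - v1) / months
= (262.8864 - 264.542) / 16
= -1.6556 / 16
= -0.1035

-0.1035


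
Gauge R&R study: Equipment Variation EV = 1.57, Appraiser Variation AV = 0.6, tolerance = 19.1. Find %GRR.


GRR = sqrt(EV^2 + AV^2) = sqrt(1.57^2 + 0.6^2) = 1.6807439
%GRR = GRR / tol * 100 = 1.6807439 / 19.1 * 100
%GRR = 8.7997

8.7997


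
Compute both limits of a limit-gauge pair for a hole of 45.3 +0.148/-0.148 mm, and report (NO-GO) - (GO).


GO = nominal - lower_tol (smallest hole = maximum material condition)
GO = 45.3 - 0.148 = 45.152
NO-GO = nominal + upper_tol (largest hole = least material condition)
NO-GO = 45.3 + 0.148 = 45.448
spread = NO-GO - GO = 45.448 - 45.152 = 0.2960

0.2960


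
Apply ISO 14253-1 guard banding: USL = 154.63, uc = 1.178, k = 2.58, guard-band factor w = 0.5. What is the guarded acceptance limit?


U = k * uc = 2.58 * 1.178 = 3.03924
guard band g = w * U = 0.5 * 3.03924 = 1.51962
AL = USL - g = 154.63 - 1.51962
AL = 153.1104

153.1104


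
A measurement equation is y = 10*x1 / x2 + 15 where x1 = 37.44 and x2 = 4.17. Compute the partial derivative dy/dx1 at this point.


y = 10*x1 / x2 + 15
dy/dx1 = 10/x2
Evaluate at x2 = 4.17: c1 = 10 / 4.17
c1 = 2.3981

2.3981


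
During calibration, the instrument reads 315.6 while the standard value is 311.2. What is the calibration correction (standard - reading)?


Correction = standard - reading
= 311.2 - 315.6
= -4.4000

-4.4000


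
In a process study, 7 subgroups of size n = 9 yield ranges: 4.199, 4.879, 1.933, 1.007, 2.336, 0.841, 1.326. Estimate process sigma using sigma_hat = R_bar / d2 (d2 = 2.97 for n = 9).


R_bar = (4.199 + 4.879 + 1.933 + 1.007 + 2.336 + 0.841 + 1.326) / 7
R_bar = 16.521 / 7 = 2.3601429
sigma_hat = R_bar / d2 = 2.3601429 / 2.97 = 0.7947

0.7947


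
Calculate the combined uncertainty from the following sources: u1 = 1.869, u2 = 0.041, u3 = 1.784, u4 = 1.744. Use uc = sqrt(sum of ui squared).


uc = sqrt(1.869^2 + 0.041^2 + 1.784^2 + 1.744^2)
uc = sqrt(9.719034)
uc = 3.1175

3.1175


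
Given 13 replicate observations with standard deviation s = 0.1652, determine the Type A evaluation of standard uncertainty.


u_A = s / sqrt(n)
u_A = 0.1652 / sqrt(13)
u_A = 0.1652 / 3.6055513
u_A = 0.0458

0.0458


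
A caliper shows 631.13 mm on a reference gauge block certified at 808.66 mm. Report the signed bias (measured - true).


Systematic error = measured - true
= 631.13 - 808.66
= -177.5300

-177.5300


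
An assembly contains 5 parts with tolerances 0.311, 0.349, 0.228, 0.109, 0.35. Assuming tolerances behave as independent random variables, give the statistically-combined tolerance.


RSS = sqrt(0.311^2 + 0.349^2 + 0.228^2 + 0.109^2 + 0.35^2)
= sqrt(0.404887)
= 0.6363

0.6363


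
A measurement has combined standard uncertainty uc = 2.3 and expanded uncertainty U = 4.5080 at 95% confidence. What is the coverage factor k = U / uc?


k = U / uc
k = 4.5080 / 2.3
k = 1.96

1.96


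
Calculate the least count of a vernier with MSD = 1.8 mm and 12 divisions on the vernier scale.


LC = MSD / n_div
= 1.8 / 12
= 0.1500

0.1500


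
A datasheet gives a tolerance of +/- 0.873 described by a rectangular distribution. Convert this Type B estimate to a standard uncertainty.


u_B = half_width / sqrt(3)
u_B = 0.873 / 1.7320508
u_B = 0.5040

0.5040


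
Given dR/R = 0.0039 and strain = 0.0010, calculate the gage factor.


GF = (dR/R) / epsilon
= 0.0039 / 0.0010
= 3.9000

3.9000


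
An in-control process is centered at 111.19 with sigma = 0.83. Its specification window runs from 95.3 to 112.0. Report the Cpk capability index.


Cpu = (USL - mean) / (3*sigma) = (112.0 - 111.19) / (3*0.83) = 0.3253
Cpl = (mean - LSL) / (3*sigma) = (111.19 - 95.3) / (3*0.83) = 6.3815
Cpk = min(Cpu, Cpl) = 0.3253

0.3253


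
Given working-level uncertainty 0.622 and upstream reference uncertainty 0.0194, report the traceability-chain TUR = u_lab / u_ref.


TUR = u_lab / u_ref
= 0.622 / 0.0194
= 32.0619

32.0619


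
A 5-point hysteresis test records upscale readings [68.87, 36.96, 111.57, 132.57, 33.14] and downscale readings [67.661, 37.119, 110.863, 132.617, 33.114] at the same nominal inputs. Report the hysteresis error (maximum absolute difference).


|68.87 - 67.661| = 1.2090
|36.96 - 37.119| = 0.1590
|111.57 - 110.863| = 0.7070
|132.57 - 132.617| = 0.0470
|33.14 - 33.114| = 0.0260
hysteresis = max(diffs) = 1.2090

1.2090


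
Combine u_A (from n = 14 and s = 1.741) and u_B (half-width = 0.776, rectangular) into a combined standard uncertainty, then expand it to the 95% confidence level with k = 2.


u_A = s / sqrt(n) = 1.741 / sqrt(14) = 0.46530182
u_B = half_width / sqrt(3) = 0.776 / sqrt(3) = 0.44802381
uc = sqrt(u_A^2 + u_B^2) = sqrt(0.46530182^2 + 0.44802381^2) = 0.6459343
U = k * uc = 2 * 0.6459343
U = 1.2919

1.2919


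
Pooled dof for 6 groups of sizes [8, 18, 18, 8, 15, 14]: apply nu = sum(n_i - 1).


nu = sum_i (n_i - 1)
nu = ((8 - 1) + (18 - 1) + (18 - 1) + (8 - 1) + (15 - 1) + (14 - 1))
nu = 7 + 17 + 17 + 7 + 14 + 13
nu = 75

75


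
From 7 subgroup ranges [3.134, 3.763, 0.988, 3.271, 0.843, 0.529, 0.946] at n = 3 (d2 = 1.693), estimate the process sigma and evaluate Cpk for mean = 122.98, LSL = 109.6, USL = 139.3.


R_bar = (3.134 + 3.763 + 0.988 + 3.271 + 0.843 + 0.529 + 0.946) / 7 = 1.9248571
sigma = R_bar / d2 = 1.9248571 / 1.693 = 1.1369504
Cp = (USL - LSL)/(6*sigma) = (139.3 - 109.6)/(6*1.1369504) = 4.3538
Cpu = (139.3 - 122.98)/(3*1.1369504) = 4.7847
Cpl = (122.98 - 109.6)/(3*1.1369504) = 3.9228
Cpk = min(Cpu, Cpl) = 3.9228

3.9228


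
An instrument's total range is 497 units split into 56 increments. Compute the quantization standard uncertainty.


resolution = range / divisions
resolution = 497 / 56 = 8.875
u_res = resolution / (2*sqrt(3))
u_res = 8.875 / 3.4641016
u_res = 2.5620

2.5620


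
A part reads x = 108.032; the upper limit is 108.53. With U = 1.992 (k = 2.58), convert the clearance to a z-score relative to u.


u = U / k = 1.992 / 2.58 = 0.77209302
margin = |USL - x| = |108.53 - 108.032| = 0.498
z = margin / u = 0.498 / 0.77209302
z = 0.6450

0.6450


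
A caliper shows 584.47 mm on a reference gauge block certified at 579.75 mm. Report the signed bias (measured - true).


Systematic error = measured - true
= 584.47 - 579.75
= 4.7200

4.7200


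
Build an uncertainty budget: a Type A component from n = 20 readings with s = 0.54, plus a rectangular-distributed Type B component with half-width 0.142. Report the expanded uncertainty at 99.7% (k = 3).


u_A = s / sqrt(n) = 0.54 / sqrt(20) = 0.12074767
u_B = half_width / sqrt(3) = 0.142 / sqrt(3) = 0.081983738
uc = sqrt(u_A^2 + u_B^2) = sqrt(0.12074767^2 + 0.081983738^2) = 0.14594976
U = k * uc = 3 * 0.14594976
U = 0.4378

0.4378


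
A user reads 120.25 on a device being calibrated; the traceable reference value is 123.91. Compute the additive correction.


Correction = standard - reading
= 123.91 - 120.25
= 3.6600

3.6600


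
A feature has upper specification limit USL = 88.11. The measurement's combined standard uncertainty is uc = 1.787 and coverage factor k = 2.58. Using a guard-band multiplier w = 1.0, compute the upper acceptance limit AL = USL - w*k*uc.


U = k * uc = 2.58 * 1.787 = 4.61046
guard band g = w * U = 1.0 * 4.61046 = 4.61046
AL = USL - g = 88.11 - 4.61046
AL = 83.4995

83.4995


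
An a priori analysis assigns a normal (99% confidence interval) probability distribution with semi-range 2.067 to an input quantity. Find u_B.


u_B = half_width / 2.576
u_B = 2.067 / 2.576
u_B = 0.8024

0.8024


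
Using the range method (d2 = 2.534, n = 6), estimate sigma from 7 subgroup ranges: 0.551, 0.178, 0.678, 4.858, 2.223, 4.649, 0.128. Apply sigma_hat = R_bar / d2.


R_bar = (0.551 + 0.178 + 0.678 + 4.858 + 2.223 + 4.649 + 0.128) / 7
R_bar = 13.265 / 7 = 1.895
sigma_hat = R_bar / d2 = 1.895 / 2.534 = 0.7478

0.7478


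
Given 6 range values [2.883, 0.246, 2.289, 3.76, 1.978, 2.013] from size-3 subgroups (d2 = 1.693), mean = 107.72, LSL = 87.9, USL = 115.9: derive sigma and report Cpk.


R_bar = (2.883 + 0.246 + 2.289 + 3.76 + 1.978 + 2.013) / 6 = 2.1948333
sigma = R_bar / d2 = 2.1948333 / 1.693 = 1.2964166
Cp = (USL - LSL)/(6*sigma) = (115.9 - 87.9)/(6*1.2964166) = 3.5997
Cpu = (115.9 - 107.72)/(3*1.2964166) = 2.1032
Cpl = (107.72 - 87.9)/(3*1.2964166) = 5.0961
Cpk = min(Cpu, Cpl) = 2.1032

2.1032


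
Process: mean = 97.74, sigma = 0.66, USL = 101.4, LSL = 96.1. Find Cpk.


Cpu = (USL - mean) / (3*sigma) = (101.4 - 97.74) / (3*0.66) = 1.8485
Cpl = (mean - LSL) / (3*sigma) = (97.74 - 96.1) / (3*0.66) = 0.8283
Cpk = min(Cpu, Cpl) = 0.8283

0.8283
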